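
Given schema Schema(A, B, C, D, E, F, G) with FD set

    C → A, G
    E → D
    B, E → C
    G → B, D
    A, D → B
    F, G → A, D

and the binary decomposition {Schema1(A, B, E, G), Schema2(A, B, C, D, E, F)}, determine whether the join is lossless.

Yes

Common attributes: Schema1 ∩ Schema2 = {A, B, E}.
Closure of {A, B, E}: E → D applies, adding D; B, E → C applies, adding C; C → A, G applies, adding G. So (A, B, E)⁺ = {A, B, C, D, E, G}.
This closure contains every attribute of Schema1, so Schema1 ∩ Schema2 → Schema1. The join is lossless.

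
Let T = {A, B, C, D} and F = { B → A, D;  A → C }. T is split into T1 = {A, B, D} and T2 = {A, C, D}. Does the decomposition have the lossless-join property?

Common attributes: T1 ∩ T2 = {A, D}.
Closure of {A, D}: A → C applies, adding C. So (A, D)⁺ = {A, C, D}.
This closure contains every attribute of T2, so T1 ∩ T2 → T2. The join is lossless.

Yes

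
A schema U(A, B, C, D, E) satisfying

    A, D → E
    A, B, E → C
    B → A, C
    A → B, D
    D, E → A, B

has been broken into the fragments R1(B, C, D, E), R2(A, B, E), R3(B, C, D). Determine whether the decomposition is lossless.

Chase test. Columns are A, B, C, D, E; row i has aⱼ where attribute j ∈ Ri, else bᵢⱼ.
Initial tableau (one row per fragment):
  row 1: b11 a2 a3 a4 a5
  row 2: a1 a2 b23 b24 a5
  row 3: b31 a2 a3 a4 b35
Rows 1 and 2 agree on B; apply B→A, C and equate their A, C entries.
Rows 1 and 3 agree on B; apply B→A, C and equate their A, C entries.
Rows 1 and 2 agree on A; apply A→B, D and equate their B, D entries.
Rows 1 and 3 agree on A, D; apply A, D→E and equate their E entries.
Row 1 is now all distinguished symbols — the join is lossless.

Yes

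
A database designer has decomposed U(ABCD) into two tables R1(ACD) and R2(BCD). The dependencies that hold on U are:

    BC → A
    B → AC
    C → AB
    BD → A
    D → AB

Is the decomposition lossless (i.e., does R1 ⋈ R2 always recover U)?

Yes

Common attributes: R1 ∩ R2 = {CD}.
Closure of {CD}: C → AB applies, adding AB. So (CD)⁺ = {ABCD}.
This closure contains every attribute of R1, so R1 ∩ R2 → R1. The join is lossless.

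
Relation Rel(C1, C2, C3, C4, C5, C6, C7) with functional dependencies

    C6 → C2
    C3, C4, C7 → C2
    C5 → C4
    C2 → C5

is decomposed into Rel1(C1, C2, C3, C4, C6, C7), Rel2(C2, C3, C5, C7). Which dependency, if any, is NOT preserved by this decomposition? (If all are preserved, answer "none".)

C5 → C4

Check C5 → C4: no single fragment contains all of {C4, C5}, and the restricted closure of {C5} across the fragments never reaches {C4}.
C6 → C2 is preserved.
C3, C4, C7 → C2 is preserved.
C2 → C5 is preserved.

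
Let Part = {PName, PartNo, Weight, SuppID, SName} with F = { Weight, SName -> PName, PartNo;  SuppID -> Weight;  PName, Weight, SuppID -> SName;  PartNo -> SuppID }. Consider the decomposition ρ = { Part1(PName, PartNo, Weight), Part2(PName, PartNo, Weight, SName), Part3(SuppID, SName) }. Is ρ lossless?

No

Chase test. Columns are PName, PartNo, Weight, SuppID, SName; row i has aⱼ where attribute j ∈ Parti, else bᵢⱼ.
Initial tableau (one row per fragment):
  row 1: a1 a2 a3 b14 b15
  row 2: a1 a2 a3 b24 a5
  row 3: b31 b32 b33 a4 a5
Rows 1 and 2 agree on PartNo; apply PartNo→SuppID and equate their SuppID entries.
Rows 1 and 2 agree on PName, Weight, SuppID; apply PName, Weight, SuppID→SName and equate their SName entries.
No row becomes fully distinguished — the join is lossy.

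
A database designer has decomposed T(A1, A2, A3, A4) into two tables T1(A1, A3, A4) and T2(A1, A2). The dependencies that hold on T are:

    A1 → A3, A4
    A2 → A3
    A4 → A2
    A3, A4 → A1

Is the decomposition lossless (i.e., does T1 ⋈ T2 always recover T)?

Yes

Common attributes: T1 ∩ T2 = {A1}.
Closure of {A1}: A1 → A3, A4 applies, adding A3, A4; A4 → A2 applies, adding A2. So (A1)⁺ = {A1, A2, A3, A4}.
This closure contains every attribute of T1, so T1 ∩ T2 → T1. The join is lossless.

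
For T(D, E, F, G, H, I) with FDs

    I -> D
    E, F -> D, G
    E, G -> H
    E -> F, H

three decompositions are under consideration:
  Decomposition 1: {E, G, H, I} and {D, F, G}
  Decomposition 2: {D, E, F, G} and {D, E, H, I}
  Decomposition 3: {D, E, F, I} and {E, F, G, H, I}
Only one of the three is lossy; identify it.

Decomposition 1: common = {G}, closure = {G} → lossy.
Decomposition 2: common = {D, E}, closure = {D, E, F, G, H} → lossless.
Decomposition 3: common = {E, F, I}, closure = {D, E, F, G, H, I} → lossless.

Decomposition 1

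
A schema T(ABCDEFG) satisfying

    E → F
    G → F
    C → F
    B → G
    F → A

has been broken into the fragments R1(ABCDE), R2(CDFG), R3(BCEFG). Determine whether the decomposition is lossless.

Chase test. Columns are ABCDEFG; row i has aⱼ where attribute j ∈ Ri, else bᵢⱼ.
Initial tableau (one row per fragment):
  row 1: a1 a2 a3 a4 a5 b16 b17
  row 2: b21 b22 a3 a4 b25 a6 a7
  row 3: b31 a2 a3 b34 a5 a6 a7
Rows 1 and 3 agree on E; apply E→F and equate their F entries.
Rows 1 and 3 agree on B; apply B→G and equate their G entries.
Rows 1 and 2 agree on F; apply F→A and equate their A entries.
Rows 1 and 3 agree on F; apply F→A and equate their A entries.
Row 1 is now all distinguished symbols — the join is lossless.

Yes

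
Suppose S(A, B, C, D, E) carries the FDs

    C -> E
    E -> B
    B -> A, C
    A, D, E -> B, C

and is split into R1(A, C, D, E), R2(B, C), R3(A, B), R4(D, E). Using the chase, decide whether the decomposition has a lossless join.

Yes

Chase test. Columns are A, B, C, D, E; row i has aⱼ where attribute j ∈ Ri, else bᵢⱼ.
Initial tableau (one row per fragment):
  row 1: a1 b12 a3 a4 a5
  row 2: b21 a2 a3 b24 b25
  row 3: a1 a2 b33 b34 b35
  row 4: b41 b42 b43 a4 a5
Rows 1 and 2 agree on C; apply C→E and equate their E entries.
Rows 1 and 2 agree on E; apply E→B and equate their B entries.
Rows 1 and 4 agree on E; apply E→B and equate their B entries.
Rows 1 and 2 agree on B; apply B→A, C and equate their A, C entries.
Rows 1 and 3 agree on B; apply B→A, C and equate their A, C entries.
Rows 1 and 4 agree on B; apply B→A, C and equate their A, C entries.
Rows 1 and 3 agree on C; apply C→E and equate their E entries.
Row 1 is now all distinguished symbols — the join is lossless.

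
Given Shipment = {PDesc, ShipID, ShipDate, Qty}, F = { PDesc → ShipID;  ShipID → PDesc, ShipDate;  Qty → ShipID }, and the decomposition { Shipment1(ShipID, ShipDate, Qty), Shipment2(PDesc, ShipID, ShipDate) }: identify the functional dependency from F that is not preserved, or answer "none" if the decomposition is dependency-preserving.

PDesc → ShipID lies within Shipment2.
ShipID → PDesc, ShipDate lies within Shipment2.
Qty → ShipID lies within Shipment1.
Every dependency is enforceable on the fragments, so the decomposition is dependency-preserving.

none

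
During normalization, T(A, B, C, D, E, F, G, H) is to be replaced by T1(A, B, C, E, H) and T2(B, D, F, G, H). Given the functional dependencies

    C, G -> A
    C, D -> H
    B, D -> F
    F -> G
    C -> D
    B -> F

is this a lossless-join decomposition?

No

Common attributes: T1 ∩ T2 = {B, H}.
Closure of {B, H}: B → F applies, adding F; F → G applies, adding G. So (B, H)⁺ = {B, F, G, H}.
The closure contains neither all of T1 = {A, B, C, E, H} nor all of T2 = {B, D, F, G, H}, so the common attributes are not a superkey of either fragment. The join is lossy.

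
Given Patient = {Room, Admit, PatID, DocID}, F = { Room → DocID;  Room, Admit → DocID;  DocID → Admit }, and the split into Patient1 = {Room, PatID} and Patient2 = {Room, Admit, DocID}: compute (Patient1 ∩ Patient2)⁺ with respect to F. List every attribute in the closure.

Room, Admit, DocID

Patient1 ∩ Patient2 = {Room}.
Room → DocID applies, adding DocID
DocID → Admit applies, adding Admit
Closure: {Room, Admit, DocID}.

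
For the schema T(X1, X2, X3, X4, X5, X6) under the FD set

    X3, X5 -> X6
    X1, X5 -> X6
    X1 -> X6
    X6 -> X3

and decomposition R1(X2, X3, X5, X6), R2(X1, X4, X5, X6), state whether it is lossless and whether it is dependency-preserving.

Lossless test: (X5, X6)⁺ = {X3, X5, X6}, which is a superkey of neither fragment — lossy.
Dependency preservation: every FD's attributes lie within a single fragment, so each can be enforced locally — preserved.

lossy but dependency-preserving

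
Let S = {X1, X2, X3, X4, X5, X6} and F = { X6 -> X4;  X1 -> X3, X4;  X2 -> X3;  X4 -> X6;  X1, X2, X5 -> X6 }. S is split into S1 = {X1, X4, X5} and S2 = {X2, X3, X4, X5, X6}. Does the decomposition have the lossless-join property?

Common attributes: S1 ∩ S2 = {X4, X5}.
Closure of {X4, X5}: X4 → X6 applies, adding X6. So (X4, X5)⁺ = {X4, X5, X6}.
The closure contains neither all of S1 = {X1, X4, X5} nor all of S2 = {X2, X3, X4, X5, X6}, so the common attributes are not a superkey of either fragment. The join is lossy.

No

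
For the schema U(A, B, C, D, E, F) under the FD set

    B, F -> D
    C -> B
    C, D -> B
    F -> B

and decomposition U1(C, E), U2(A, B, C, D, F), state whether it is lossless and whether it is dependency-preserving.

Lossless test: (C)⁺ = {B, C}, which is a superkey of neither fragment — lossy.
Dependency preservation: every FD's attributes lie within a single fragment, so each can be enforced locally — preserved.

lossy but dependency-preserving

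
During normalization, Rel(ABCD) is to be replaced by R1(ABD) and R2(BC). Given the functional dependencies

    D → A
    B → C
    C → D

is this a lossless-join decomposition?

Common attributes: R1 ∩ R2 = {B}.
Closure of {B}: B → C applies, adding C; C → D applies, adding D; D → A applies, adding A. So (B)⁺ = {ABCD}.
This closure contains every attribute of R1, so R1 ∩ R2 → R1. The join is lossless.

Yes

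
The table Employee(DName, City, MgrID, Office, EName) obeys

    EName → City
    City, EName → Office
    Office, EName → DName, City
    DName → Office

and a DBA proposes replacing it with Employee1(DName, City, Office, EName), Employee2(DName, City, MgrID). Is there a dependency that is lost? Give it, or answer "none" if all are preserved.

EName → City lies within Employee1.
City, EName → Office lies within Employee1.
Office, EName → DName, City lies within Employee1.
DName → Office lies within Employee1.
Every dependency is enforceable on the fragments, so the decomposition is dependency-preserving.

none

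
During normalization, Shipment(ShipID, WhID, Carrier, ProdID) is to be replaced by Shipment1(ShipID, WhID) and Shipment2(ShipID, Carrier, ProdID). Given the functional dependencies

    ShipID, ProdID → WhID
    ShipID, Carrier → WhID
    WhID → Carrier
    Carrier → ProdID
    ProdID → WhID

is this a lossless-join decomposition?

Common attributes: Shipment1 ∩ Shipment2 = {ShipID}.
No dependency enlarges {ShipID}, so (ShipID)⁺ = {ShipID}.
The closure contains neither all of Shipment1 = {ShipID, WhID} nor all of Shipment2 = {ShipID, Carrier, ProdID}, so the common attributes are not a superkey of either fragment. The join is lossy.

No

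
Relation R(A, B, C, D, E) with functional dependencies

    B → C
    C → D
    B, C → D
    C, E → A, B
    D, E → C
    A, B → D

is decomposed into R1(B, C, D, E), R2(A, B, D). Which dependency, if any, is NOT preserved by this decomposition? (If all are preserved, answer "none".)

C, E → A, B

Check C, E → A, B: no single fragment contains all of {A, B, C, E}, and the restricted closure of {C, E} across the fragments never reaches {A, B}.
B → C is preserved.
C → D is preserved.
B, C → D is preserved.
D, E → C is preserved.
A, B → D is preserved.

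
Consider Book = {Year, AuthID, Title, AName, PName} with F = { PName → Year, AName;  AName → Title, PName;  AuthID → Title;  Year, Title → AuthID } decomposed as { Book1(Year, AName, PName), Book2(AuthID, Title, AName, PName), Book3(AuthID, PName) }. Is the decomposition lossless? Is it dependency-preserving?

lossless but not dependency-preserving

Lossless test (chase): Rows 1 and 2 agree on PName; apply PName→Year, AName and equate their Year, AName entries. Rows 1 and 3 agree on PName; apply PName→Year, AName and equate their Year, AName entries. Rows 1 and 2 agree on AName; apply AName→Title, PName and equate their Title, PName entries. Rows 1 and 3 agree on AName; apply AName→Title, PName and equate their Title, PName entries. Rows 1 and 2 agree on Year, Title; apply Year, Title→AuthID and equate their AuthID entries. Row 1 is now all distinguished symbols — the join is lossless.
Dependency preservation: the restricted closure of {Year, Title} across the fragments never reaches {AuthID}, so Year, Title → AuthID cannot be enforced without a join — not preserved.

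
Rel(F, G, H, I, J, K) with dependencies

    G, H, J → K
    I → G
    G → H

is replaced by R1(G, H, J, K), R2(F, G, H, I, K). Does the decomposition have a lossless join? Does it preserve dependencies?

lossy but dependency-preserving

Lossless test: (G, H, K)⁺ = {G, H, K}, which is a superkey of neither fragment — lossy.
Dependency preservation: every FD's attributes lie within a single fragment, so each can be enforced locally — preserved.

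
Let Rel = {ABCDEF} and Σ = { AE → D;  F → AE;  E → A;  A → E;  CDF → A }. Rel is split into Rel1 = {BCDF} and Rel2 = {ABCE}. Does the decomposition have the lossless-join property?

Common attributes: Rel1 ∩ Rel2 = {BC}.
No dependency enlarges {BC}, so (BC)⁺ = {BC}.
The closure contains neither all of Rel1 = {BCDF} nor all of Rel2 = {ABCE}, so the common attributes are not a superkey of either fragment. The join is lossy.

No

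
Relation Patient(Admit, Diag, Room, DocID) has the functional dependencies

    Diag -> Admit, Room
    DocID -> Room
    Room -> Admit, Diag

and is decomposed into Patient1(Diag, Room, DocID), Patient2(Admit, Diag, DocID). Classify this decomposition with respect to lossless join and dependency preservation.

Lossless test: (Diag, DocID)⁺ = {Admit, Diag, Room, DocID}, which contains all of one fragment — lossless.
Dependency preservation: Diag → Admit, Room; Room → Admit, Diag are not contained in any single fragment, but the restricted closure of each left-hand side across the fragments still reaches the right-hand side; the remaining FDs each lie inside some fragment. All dependencies are preserved.

lossless and dependency-preserving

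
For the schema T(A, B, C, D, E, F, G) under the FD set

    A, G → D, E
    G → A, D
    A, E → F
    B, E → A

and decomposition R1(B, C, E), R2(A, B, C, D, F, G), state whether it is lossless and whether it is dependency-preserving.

lossy and not dependency-preserving

Lossless test: (B, C)⁺ = {B, C}, which is a superkey of neither fragment — lossy.
Dependency preservation: the restricted closure of {A, G} across the fragments never reaches {D, E}, so A, G → D, E cannot be enforced without a join — not preserved.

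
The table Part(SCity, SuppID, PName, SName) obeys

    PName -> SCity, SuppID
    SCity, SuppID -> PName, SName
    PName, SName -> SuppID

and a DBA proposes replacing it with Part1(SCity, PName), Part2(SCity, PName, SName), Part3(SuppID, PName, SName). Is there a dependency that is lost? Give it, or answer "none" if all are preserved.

SCity, SuppID -> PName, SName

Check SCity, SuppID → PName, SName: no single fragment contains all of {SCity, SuppID, PName, SName}, and the restricted closure of {SCity, SuppID} across the fragments never reaches {PName, SName}.
PName → SCity, SuppID is preserved.
PName, SName → SuppID is preserved.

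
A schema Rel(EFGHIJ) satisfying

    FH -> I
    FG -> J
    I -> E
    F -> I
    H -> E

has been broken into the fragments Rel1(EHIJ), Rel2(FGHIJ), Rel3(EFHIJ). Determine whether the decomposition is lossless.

Chase test. Columns are EFGHIJ; row i has aⱼ where attribute j ∈ Reli, else bᵢⱼ.
Initial tableau (one row per fragment):
  row 1: a1 b12 b13 a4 a5 a6
  row 2: b21 a2 a3 a4 a5 a6
  row 3: a1 a2 b33 a4 a5 a6
Rows 1 and 2 agree on I; apply I→E and equate their E entries.
Row 2 is now all distinguished symbols — the join is lossless.

Yes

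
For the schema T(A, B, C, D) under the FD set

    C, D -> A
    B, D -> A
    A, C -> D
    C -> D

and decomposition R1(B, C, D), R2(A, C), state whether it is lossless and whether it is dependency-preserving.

lossless but not dependency-preserving

Lossless test: (C)⁺ = {A, C, D}, which contains all of one fragment — lossless.
Dependency preservation: the restricted closure of {B, D} across the fragments never reaches {A}, so B, D → A cannot be enforced without a join — not preserved.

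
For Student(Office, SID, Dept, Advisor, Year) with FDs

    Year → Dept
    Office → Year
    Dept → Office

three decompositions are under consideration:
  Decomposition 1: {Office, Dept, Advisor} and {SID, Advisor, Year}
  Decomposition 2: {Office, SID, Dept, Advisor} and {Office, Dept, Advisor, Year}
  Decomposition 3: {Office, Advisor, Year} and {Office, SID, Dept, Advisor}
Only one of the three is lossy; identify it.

Decomposition 1

Decomposition 1: common = {Advisor}, closure = {Advisor} → lossy.
Decomposition 2: common = {Office, Dept, Advisor}, closure = {Office, Dept, Advisor, Year} → lossless.
Decomposition 3: common = {Office, Advisor}, closure = {Office, Dept, Advisor, Year} → lossless.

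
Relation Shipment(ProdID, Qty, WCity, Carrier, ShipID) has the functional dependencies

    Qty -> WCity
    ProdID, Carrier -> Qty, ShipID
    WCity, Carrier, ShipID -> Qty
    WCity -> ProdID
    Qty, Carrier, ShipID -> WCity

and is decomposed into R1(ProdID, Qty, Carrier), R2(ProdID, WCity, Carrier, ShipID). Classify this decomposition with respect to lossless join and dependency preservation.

lossless but not dependency-preserving

Lossless test: (ProdID, Carrier)⁺ = {ProdID, Qty, WCity, Carrier, ShipID}, which contains all of one fragment — lossless.
Dependency preservation: the restricted closure of {Qty} across the fragments never reaches {WCity}, so Qty → WCity cannot be enforced without a join — not preserved.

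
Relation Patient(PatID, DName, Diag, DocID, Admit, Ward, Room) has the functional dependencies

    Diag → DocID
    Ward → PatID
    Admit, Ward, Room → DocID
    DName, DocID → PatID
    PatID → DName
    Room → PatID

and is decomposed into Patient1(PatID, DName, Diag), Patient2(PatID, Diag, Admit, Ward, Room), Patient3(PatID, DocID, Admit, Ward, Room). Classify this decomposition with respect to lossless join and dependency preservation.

lossless but not dependency-preserving

Lossless test (chase): Rows 1 and 2 agree on Diag; apply Diag→DocID and equate their DocID entries. Rows 2 and 3 agree on Admit, Ward, Room; apply Admit, Ward, Room→DocID and equate their DocID entries. Rows 1 and 2 agree on PatID; apply PatID→DName and equate their DName entries. Rows 1 and 3 agree on PatID; apply PatID→DName and equate their DName entries. Row 2 is now all distinguished symbols — the join is lossless.
Dependency preservation: the restricted closure of {Diag} across the fragments never reaches {DocID}, so Diag → DocID cannot be enforced without a join — not preserved.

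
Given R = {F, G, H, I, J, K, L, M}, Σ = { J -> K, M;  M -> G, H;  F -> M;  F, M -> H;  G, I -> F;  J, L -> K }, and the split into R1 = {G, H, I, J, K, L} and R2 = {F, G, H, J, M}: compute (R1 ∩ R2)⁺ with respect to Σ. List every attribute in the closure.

G, H, J, K, M

R1 ∩ R2 = {G, H, J}.
J → K, M applies, adding K, M
Closure: {G, H, J, K, M}.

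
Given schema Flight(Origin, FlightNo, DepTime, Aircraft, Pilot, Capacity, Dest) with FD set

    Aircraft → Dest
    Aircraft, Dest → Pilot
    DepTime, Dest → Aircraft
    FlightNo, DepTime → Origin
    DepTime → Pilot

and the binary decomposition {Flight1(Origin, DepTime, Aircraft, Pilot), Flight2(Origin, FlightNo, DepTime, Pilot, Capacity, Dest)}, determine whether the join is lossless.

Common attributes: Flight1 ∩ Flight2 = {Origin, DepTime, Pilot}.
No dependency enlarges {Origin, DepTime, Pilot}, so (Origin, DepTime, Pilot)⁺ = {Origin, DepTime, Pilot}.
The closure contains neither all of Flight1 = {Origin, DepTime, Aircraft, Pilot} nor all of Flight2 = {Origin, FlightNo, DepTime, Pilot, Capacity, Dest}, so the common attributes are not a superkey of either fragment. The join is lossy.

No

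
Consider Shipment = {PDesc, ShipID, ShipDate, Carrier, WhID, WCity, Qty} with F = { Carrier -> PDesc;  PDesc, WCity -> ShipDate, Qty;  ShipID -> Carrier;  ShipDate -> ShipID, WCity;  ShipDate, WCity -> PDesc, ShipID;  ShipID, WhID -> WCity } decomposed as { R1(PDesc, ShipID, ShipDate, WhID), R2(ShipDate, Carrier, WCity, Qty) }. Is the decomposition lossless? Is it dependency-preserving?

lossless but not dependency-preserving

Lossless test: (ShipDate)⁺ = {PDesc, ShipID, ShipDate, Carrier, WCity, Qty}, which contains all of one fragment — lossless.
Dependency preservation: the restricted closure of {Carrier} across the fragments never reaches {PDesc}, so Carrier → PDesc cannot be enforced without a join — not preserved.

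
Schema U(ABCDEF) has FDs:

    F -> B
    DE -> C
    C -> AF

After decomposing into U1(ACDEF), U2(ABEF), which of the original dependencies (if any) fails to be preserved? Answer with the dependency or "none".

F → B lies within U2.
DE → C lies within U1.
C → AF lies within U1.
Every dependency is enforceable on the fragments, so the decomposition is dependency-preserving.

none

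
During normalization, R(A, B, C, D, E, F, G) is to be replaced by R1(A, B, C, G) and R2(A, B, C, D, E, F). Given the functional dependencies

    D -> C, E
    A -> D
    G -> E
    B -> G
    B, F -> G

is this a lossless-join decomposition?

Common attributes: R1 ∩ R2 = {A, B, C}.
Closure of {A, B, C}: A → D applies, adding D; B → G applies, adding G; D → C, E applies, adding E. So (A, B, C)⁺ = {A, B, C, D, E, G}.
This closure contains every attribute of R1, so R1 ∩ R2 → R1. The join is lossless.

Yes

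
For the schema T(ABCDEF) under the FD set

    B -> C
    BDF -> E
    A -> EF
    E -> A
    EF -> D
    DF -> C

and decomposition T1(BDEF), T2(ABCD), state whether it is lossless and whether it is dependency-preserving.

Lossless test: (BD)⁺ = {BCD}, which is a superkey of neither fragment — lossy.
Dependency preservation: the restricted closure of {A} across the fragments never reaches {EF}, so A → EF cannot be enforced without a join — not preserved.

lossy and not dependency-preserving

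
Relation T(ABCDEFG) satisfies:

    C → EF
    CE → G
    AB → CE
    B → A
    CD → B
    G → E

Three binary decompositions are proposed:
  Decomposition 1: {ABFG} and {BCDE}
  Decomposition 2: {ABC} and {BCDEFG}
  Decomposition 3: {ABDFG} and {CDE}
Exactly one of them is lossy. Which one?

Decomposition 3

Decomposition 1: common = {B}, closure = {ABCEFG} → lossless.
Decomposition 2: common = {BC}, closure = {ABCEFG} → lossless.
Decomposition 3: common = {D}, closure = {D} → lossy.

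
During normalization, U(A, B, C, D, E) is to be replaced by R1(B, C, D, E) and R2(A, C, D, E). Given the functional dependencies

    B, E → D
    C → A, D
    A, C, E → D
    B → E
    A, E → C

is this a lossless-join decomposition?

Yes

Common attributes: R1 ∩ R2 = {C, D, E}.
Closure of {C, D, E}: C → A, D applies, adding A. So (C, D, E)⁺ = {A, C, D, E}.
This closure contains every attribute of R2, so R1 ∩ R2 → R2. The join is lossless.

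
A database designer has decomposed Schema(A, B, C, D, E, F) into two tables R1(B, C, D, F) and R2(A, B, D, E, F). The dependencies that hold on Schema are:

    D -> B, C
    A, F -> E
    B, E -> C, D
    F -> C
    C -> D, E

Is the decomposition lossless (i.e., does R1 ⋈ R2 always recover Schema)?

Common attributes: R1 ∩ R2 = {B, D, F}.
Closure of {B, D, F}: D → B, C applies, adding C; C → D, E applies, adding E. So (B, D, F)⁺ = {B, C, D, E, F}.
This closure contains every attribute of R1, so R1 ∩ R2 → R1. The join is lossless.

Yes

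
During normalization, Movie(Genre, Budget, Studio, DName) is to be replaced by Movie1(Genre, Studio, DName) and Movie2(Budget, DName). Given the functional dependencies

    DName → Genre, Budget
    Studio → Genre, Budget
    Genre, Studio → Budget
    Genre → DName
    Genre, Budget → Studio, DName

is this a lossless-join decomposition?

Common attributes: Movie1 ∩ Movie2 = {DName}.
Closure of {DName}: DName → Genre, Budget applies, adding Genre, Budget; Genre, Budget → Studio, DName applies, adding Studio. So (DName)⁺ = {Genre, Budget, Studio, DName}.
This closure contains every attribute of Movie1, so Movie1 ∩ Movie2 → Movie1. The join is lossless.

Yes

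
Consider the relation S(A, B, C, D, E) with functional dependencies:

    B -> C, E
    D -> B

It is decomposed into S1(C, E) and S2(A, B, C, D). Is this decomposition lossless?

No

Common attributes: S1 ∩ S2 = {C}.
No dependency enlarges {C}, so (C)⁺ = {C}.
The closure contains neither all of S1 = {C, E} nor all of S2 = {A, B, C, D}, so the common attributes are not a superkey of either fragment. The join is lossy.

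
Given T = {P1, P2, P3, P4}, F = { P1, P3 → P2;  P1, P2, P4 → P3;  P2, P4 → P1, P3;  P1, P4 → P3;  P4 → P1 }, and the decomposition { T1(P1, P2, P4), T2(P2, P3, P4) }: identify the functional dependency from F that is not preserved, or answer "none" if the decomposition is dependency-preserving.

P1, P3 → P2

Check P1, P3 → P2: no single fragment contains all of {P1, P2, P3}, and the restricted closure of {P1, P3} across the fragments never reaches {P2}.
P1, P2, P4 → P3 is preserved.
P2, P4 → P1, P3 is preserved.
P1, P4 → P3 is preserved.
P4 → P1 is preserved.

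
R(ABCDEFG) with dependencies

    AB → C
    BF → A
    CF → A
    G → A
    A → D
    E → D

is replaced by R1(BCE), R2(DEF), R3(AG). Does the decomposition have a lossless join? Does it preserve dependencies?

Lossless test (chase): Rows 1 and 2 agree on E; apply E→D and equate their D entries. No row becomes fully distinguished — the join is lossy.
Dependency preservation: the restricted closure of {AB} across the fragments never reaches {C}, so AB → C cannot be enforced without a join — not preserved.

lossy and not dependency-preserving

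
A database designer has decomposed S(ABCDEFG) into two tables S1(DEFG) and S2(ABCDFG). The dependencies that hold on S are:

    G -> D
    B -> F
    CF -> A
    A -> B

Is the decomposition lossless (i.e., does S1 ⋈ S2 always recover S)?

Common attributes: S1 ∩ S2 = {DFG}.
No dependency enlarges {DFG}, so (DFG)⁺ = {DFG}.
The closure contains neither all of S1 = {DEFG} nor all of S2 = {ABCDFG}, so the common attributes are not a superkey of either fragment. The join is lossy.

No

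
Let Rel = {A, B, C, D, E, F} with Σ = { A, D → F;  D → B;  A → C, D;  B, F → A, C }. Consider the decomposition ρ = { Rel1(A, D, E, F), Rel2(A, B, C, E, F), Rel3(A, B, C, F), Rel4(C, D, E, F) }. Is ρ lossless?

Yes

Chase test. Columns are A, B, C, D, E, F; row i has aⱼ where attribute j ∈ Reli, else bᵢⱼ.
Initial tableau (one row per fragment):
  row 1: a1 b12 b13 a4 a5 a6
  row 2: a1 a2 a3 b24 a5 a6
  row 3: a1 a2 a3 b34 b35 a6
  row 4: b41 b42 a3 a4 a5 a6
Rows 1 and 4 agree on D; apply D→B and equate their B entries.
Rows 1 and 2 agree on A; apply A→C, D and equate their C, D entries.
Rows 1 and 3 agree on A; apply A→C, D and equate their C, D entries.
Rows 1 and 4 agree on B, F; apply B, F→A, C and equate their A, C entries.
Rows 1 and 2 agree on D; apply D→B and equate their B entries.
Row 1 is now all distinguished symbols — the join is lossless.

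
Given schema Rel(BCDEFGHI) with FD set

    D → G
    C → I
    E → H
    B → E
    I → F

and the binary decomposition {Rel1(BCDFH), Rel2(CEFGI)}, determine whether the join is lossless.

Common attributes: Rel1 ∩ Rel2 = {CF}.
Closure of {CF}: C → I applies, adding I. So (CF)⁺ = {CFI}.
The closure contains neither all of Rel1 = {BCDFH} nor all of Rel2 = {CEFGI}, so the common attributes are not a superkey of either fragment. The join is lossy.

No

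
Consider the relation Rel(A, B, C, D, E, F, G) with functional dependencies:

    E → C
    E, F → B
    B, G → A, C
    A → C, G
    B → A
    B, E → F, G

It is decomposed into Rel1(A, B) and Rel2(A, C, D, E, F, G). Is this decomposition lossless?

Common attributes: Rel1 ∩ Rel2 = {A}.
Closure of {A}: A → C, G applies, adding C, G. So (A)⁺ = {A, C, G}.
The closure contains neither all of Rel1 = {A, B} nor all of Rel2 = {A, C, D, E, F, G}, so the common attributes are not a superkey of either fragment. The join is lossy.

No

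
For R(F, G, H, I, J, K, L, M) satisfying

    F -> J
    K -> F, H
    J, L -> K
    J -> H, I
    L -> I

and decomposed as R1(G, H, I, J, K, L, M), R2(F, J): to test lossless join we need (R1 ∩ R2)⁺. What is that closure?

R1 ∩ R2 = {J}.
J → H, I applies, adding H, I
Closure: {H, I, J}.

H, I, J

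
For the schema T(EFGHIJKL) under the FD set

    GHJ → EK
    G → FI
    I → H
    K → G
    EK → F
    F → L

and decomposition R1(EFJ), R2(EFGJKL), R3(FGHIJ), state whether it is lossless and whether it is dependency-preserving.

Lossless test (chase): Rows 2 and 3 agree on G; apply G→FI and equate their FI entries. Rows 2 and 3 agree on I; apply I→H and equate their H entries. Rows 1 and 2 agree on F; apply F→L and equate their L entries. Rows 1 and 3 agree on F; apply F→L and equate their L entries. Rows 2 and 3 agree on GHJ; apply GHJ→EK and equate their EK entries. Row 2 is now all distinguished symbols — the join is lossless.
Dependency preservation: GHJ → EK is not contained in any single fragment, but the restricted closure of its left-hand side across the fragments still reaches the right-hand side; the remaining FDs each lie inside some fragment. All dependencies are preserved.

lossless and dependency-preserving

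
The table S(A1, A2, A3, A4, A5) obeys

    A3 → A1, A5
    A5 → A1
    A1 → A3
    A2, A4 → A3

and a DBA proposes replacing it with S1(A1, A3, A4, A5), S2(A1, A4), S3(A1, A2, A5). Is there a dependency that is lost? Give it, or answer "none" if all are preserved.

A2, A4 → A3

Check A2, A4 → A3: no single fragment contains all of {A2, A3, A4}, and the restricted closure of {A2, A4} across the fragments never reaches {A3}.
A3 → A1, A5 is preserved.
A5 → A1 is preserved.
A1 → A3 is preserved.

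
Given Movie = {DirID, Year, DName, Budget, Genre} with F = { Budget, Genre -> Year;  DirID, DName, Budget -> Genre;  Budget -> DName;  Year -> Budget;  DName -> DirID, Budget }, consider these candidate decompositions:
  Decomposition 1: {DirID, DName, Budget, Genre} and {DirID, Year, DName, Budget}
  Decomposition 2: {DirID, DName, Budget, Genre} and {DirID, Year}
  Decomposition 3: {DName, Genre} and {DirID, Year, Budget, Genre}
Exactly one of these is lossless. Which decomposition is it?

Decomposition 1

Decomposition 1: common = {DirID, DName, Budget}, closure = {DirID, Year, DName, Budget, Genre} → lossless.
Decomposition 2: common = {DirID}, closure = {DirID} → lossy.
Decomposition 3: common = {Genre}, closure = {Genre} → lossy.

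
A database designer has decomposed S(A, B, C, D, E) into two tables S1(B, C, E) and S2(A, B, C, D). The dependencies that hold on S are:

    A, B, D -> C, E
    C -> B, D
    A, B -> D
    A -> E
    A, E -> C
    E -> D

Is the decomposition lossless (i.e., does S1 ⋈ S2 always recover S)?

Common attributes: S1 ∩ S2 = {B, C}.
Closure of {B, C}: C → B, D applies, adding D. So (B, C)⁺ = {B, C, D}.
The closure contains neither all of S1 = {B, C, E} nor all of S2 = {A, B, C, D}, so the common attributes are not a superkey of either fragment. The join is lossy.

No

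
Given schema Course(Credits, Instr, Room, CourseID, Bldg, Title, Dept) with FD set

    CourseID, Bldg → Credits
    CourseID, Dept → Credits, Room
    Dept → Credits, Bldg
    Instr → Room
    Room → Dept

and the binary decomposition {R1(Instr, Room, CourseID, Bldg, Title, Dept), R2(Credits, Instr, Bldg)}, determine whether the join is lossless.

Yes

Common attributes: R1 ∩ R2 = {Instr, Bldg}.
Closure of {Instr, Bldg}: Instr → Room applies, adding Room; Room → Dept applies, adding Dept; Dept → Credits, Bldg applies, adding Credits. So (Instr, Bldg)⁺ = {Credits, Instr, Room, Bldg, Dept}.
This closure contains every attribute of R2, so R1 ∩ R2 → R2. The join is lossless.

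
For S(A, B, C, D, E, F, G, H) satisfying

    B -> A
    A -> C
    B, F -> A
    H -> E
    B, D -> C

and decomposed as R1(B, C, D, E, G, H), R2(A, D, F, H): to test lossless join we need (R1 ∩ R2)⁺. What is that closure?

D, E, H

R1 ∩ R2 = {D, H}.
H → E applies, adding E
Closure: {D, E, H}.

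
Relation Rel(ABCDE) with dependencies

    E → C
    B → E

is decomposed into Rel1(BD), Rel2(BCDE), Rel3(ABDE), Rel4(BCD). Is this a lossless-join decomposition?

Chase test. Columns are ABCDE; row i has aⱼ where attribute j ∈ Reli, else bᵢⱼ.
Initial tableau (one row per fragment):
  row 1: b11 a2 b13 a4 b15
  row 2: b21 a2 a3 a4 a5
  row 3: a1 a2 b33 a4 a5
  row 4: b41 a2 a3 a4 b45
Rows 2 and 3 agree on E; apply E→C and equate their C entries.
Rows 1 and 2 agree on B; apply B→E and equate their E entries.
Rows 1 and 4 agree on B; apply B→E and equate their E entries.
Rows 1 and 2 agree on E; apply E→C and equate their C entries.
Row 3 is now all distinguished symbols — the join is lossless.

Yes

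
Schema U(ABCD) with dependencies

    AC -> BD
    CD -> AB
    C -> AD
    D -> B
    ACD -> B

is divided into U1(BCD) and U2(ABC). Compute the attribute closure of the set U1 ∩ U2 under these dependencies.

ABCD

U1 ∩ U2 = {BC}.
C → AD applies, adding AD
Closure: {ABCD}.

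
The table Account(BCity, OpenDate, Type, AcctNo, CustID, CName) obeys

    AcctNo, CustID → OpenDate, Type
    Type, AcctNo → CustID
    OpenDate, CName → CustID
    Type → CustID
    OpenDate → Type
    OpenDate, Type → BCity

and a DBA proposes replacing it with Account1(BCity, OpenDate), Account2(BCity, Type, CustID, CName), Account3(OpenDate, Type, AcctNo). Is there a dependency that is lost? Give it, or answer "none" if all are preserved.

AcctNo, CustID → OpenDate, Type

Check AcctNo, CustID → OpenDate, Type: no single fragment contains all of {OpenDate, Type, AcctNo, CustID}, and the restricted closure of {AcctNo, CustID} across the fragments never reaches {OpenDate, Type}.
Type, AcctNo → CustID is preserved.
OpenDate, CName → CustID is preserved.
Type → CustID is preserved.
OpenDate → Type is preserved.
OpenDate, Type → BCity is preserved.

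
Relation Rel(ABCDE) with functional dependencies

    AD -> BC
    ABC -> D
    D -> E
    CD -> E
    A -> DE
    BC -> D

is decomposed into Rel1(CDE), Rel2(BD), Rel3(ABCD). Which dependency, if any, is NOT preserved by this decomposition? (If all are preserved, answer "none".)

none

AD → BC lies within Rel3.
ABC → D lies within Rel3.
D → E lies within Rel1.
CD → E lies within Rel1.
A → DE: restricted closure across fragments reaches DE.
BC → D lies within Rel3.
Every dependency is enforceable on the fragments, so the decomposition is dependency-preserving.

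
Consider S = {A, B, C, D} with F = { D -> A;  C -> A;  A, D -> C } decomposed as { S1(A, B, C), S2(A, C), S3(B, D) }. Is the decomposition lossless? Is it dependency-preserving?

lossy and not dependency-preserving

Lossless test (chase): applying each FD to every pair of rows produces no changes in the tableau, so no row becomes fully distinguished — the join is lossy.
Dependency preservation: the restricted closure of {D} across the fragments never reaches {A}, so D → A cannot be enforced without a join — not preserved.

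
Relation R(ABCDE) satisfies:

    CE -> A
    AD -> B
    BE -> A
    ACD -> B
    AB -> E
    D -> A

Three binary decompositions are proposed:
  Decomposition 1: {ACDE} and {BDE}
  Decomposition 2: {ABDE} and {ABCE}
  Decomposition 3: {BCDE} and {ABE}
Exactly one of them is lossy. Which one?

Decomposition 2

Decomposition 1: common = {DE}, closure = {ABDE} → lossless.
Decomposition 2: common = {ABE}, closure = {ABE} → lossy.
Decomposition 3: common = {BE}, closure = {ABE} → lossless.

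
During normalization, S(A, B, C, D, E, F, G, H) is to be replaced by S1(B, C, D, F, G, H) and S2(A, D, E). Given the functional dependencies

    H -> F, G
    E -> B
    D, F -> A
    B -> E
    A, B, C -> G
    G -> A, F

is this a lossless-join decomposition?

Common attributes: S1 ∩ S2 = {D}.
No dependency enlarges {D}, so (D)⁺ = {D}.
The closure contains neither all of S1 = {B, C, D, F, G, H} nor all of S2 = {A, D, E}, so the common attributes are not a superkey of either fragment. The join is lossy.

No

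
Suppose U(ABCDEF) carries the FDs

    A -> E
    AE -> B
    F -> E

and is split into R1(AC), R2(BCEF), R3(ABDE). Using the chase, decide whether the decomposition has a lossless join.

Chase test. Columns are ABCDEF; row i has aⱼ where attribute j ∈ Ri, else bᵢⱼ.
Initial tableau (one row per fragment):
  row 1: a1 b12 a3 b14 b15 b16
  row 2: b21 a2 a3 b24 a5 a6
  row 3: a1 a2 b33 a4 a5 b36
Rows 1 and 3 agree on A; apply A→E and equate their E entries.
Rows 1 and 3 agree on AE; apply AE→B and equate their B entries.
No row becomes fully distinguished — the join is lossy.

No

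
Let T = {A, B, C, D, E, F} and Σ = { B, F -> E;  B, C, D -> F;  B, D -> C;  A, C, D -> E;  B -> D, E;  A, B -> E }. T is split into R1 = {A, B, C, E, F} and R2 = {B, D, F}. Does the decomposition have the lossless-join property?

Yes

Common attributes: R1 ∩ R2 = {B, F}.
Closure of {B, F}: B, F → E applies, adding E; B → D, E applies, adding D; B, D → C applies, adding C. So (B, F)⁺ = {B, C, D, E, F}.
This closure contains every attribute of R2, so R1 ∩ R2 → R2. The join is lossless.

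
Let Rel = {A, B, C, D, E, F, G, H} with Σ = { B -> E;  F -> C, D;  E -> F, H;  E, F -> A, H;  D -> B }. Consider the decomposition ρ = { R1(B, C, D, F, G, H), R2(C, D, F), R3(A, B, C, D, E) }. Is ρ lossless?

Yes

Chase test. Columns are A, B, C, D, E, F, G, H; row i has aⱼ where attribute j ∈ Ri, else bᵢⱼ.
Initial tableau (one row per fragment):
  row 1: b11 a2 a3 a4 b15 a6 a7 a8
  row 2: b21 b22 a3 a4 b25 a6 b27 b28
  row 3: a1 a2 a3 a4 a5 b36 b37 b38
Rows 1 and 3 agree on B; apply B→E and equate their E entries.
Rows 1 and 3 agree on E; apply E→F, H and equate their F, H entries.
Rows 1 and 3 agree on E, F; apply E, F→A, H and equate their A, H entries.
Rows 1 and 2 agree on D; apply D→B and equate their B entries.
Rows 1 and 2 agree on B; apply B→E and equate their E entries.
Rows 1 and 2 agree on E; apply E→F, H and equate their F, H entries.
Rows 1 and 2 agree on E, F; apply E, F→A, H and equate their A, H entries.
Row 1 is now all distinguished symbols — the join is lossless.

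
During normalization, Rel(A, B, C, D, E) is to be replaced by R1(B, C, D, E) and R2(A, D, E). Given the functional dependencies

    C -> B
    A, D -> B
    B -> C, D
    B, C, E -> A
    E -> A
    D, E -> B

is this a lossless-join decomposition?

Yes

Common attributes: R1 ∩ R2 = {D, E}.
Closure of {D, E}: E → A applies, adding A; D, E → B applies, adding B; B → C, D applies, adding C. So (D, E)⁺ = {A, B, C, D, E}.
This closure contains every attribute of R1, so R1 ∩ R2 → R1. The join is lossless.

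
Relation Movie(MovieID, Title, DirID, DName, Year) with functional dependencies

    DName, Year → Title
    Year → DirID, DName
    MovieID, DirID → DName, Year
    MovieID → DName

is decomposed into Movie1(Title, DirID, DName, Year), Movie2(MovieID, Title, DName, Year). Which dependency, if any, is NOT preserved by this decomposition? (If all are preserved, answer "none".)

MovieID, DirID → DName, Year

Check MovieID, DirID → DName, Year: no single fragment contains all of {MovieID, DirID, DName, Year}, and the restricted closure of {MovieID, DirID} across the fragments never reaches {DName, Year}.
DName, Year → Title is preserved.
Year → DirID, DName is preserved.
MovieID → DName is preserved.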